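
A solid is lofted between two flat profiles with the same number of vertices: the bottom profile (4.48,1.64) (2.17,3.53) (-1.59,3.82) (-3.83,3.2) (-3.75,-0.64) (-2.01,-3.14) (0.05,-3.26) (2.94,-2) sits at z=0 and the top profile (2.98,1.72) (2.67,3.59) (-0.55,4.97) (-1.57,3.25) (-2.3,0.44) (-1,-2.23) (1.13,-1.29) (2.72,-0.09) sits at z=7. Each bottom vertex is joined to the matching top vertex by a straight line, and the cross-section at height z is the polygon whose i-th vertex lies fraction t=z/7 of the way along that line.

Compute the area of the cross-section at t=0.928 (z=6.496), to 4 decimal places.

Area at t=0.928: 27.1090

Cross-section at t=0.928: each vertex is (1-t)·p0[i] + t·p1[i].
  v1: (1-0.928)·(4.48,1.64) + 0.928·(2.98,1.72) = (3.0880,1.7142)
  v2: (1-0.928)·(2.17,3.53) + 0.928·(2.67,3.59) = (2.6340,3.5857)
  v3: (1-0.928)·(-1.59,3.82) + 0.928·(-0.55,4.97) = (-0.6249,4.8872)
  v4: (1-0.928)·(-3.83,3.2) + 0.928·(-1.57,3.25) = (-1.7327,3.2464)
  v5: (1-0.928)·(-3.75,-0.64) + 0.928·(-2.3,0.44) = (-2.4044,0.3622)
  v6: (1-0.928)·(-2.01,-3.14) + 0.928·(-1,-2.23) = (-1.0727,-2.2955)
  v7: (1-0.928)·(0.05,-3.26) + 0.928·(1.13,-1.29) = (1.0522,-1.4318)
  v8: (1-0.928)·(2.94,-2) + 0.928·(2.72,-0.09) = (2.7358,-0.2275)
Shoelace sum Σ(x_i·y_{i+1} − x_{i+1}·y_i):
  i=1: 3.0880·3.5857 − 2.6340·1.7142 = +6.5573 (running +6.5573)
  i=2: 2.6340·4.8872 − -0.6249·3.5857 = +15.1135 (running +21.6708)
  i=3: -0.6249·3.2464 − -1.7327·4.8872 = +6.4395 (running +28.1103)
  i=4: -1.7327·0.3622 − -2.4044·3.2464 = +7.1780 (running +35.2883)
  i=5: -2.4044·-2.2955 − -1.0727·0.3622 = +5.9079 (running +41.1962)
  i=6: -1.0727·-1.4318 − 1.0522·-2.2955 = +3.9514 (running +45.1476)
  i=7: 1.0522·-0.2275 − 2.7358·-1.4318 = +3.6779 (running +48.8255)
  i=8: 2.7358·1.7142 − 3.0880·-0.2275 = +5.3925 (running +54.2180)
Area = |Σ|/2 = |54.2180|/2 = 27.1090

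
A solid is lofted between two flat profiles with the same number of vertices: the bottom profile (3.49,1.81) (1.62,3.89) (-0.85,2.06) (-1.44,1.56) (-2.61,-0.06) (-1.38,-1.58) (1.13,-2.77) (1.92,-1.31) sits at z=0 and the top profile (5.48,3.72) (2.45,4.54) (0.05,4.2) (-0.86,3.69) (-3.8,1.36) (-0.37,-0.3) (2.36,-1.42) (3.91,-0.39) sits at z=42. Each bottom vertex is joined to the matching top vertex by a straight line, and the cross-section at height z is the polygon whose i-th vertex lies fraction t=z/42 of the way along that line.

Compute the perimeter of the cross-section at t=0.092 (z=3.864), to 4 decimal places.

Cross-section at t=0.092: each vertex is (1-t)·p0[i] + t·p1[i].
  v1: (1-0.092)·(3.49,1.81) + 0.092·(5.48,3.72) = (3.6731,1.9857)
  v2: (1-0.092)·(1.62,3.89) + 0.092·(2.45,4.54) = (1.6964,3.9498)
  v3: (1-0.092)·(-0.85,2.06) + 0.092·(0.05,4.2) = (-0.7672,2.2569)
  v4: (1-0.092)·(-1.44,1.56) + 0.092·(-0.86,3.69) = (-1.3866,1.7560)
  v5: (1-0.092)·(-2.61,-0.06) + 0.092·(-3.8,1.36) = (-2.7195,0.0706)
  v6: (1-0.092)·(-1.38,-1.58) + 0.092·(-0.37,-0.3) = (-1.2871,-1.4622)
  v7: (1-0.092)·(1.13,-2.77) + 0.092·(2.36,-1.42) = (1.2432,-2.6458)
  v8: (1-0.092)·(1.92,-1.31) + 0.092·(3.91,-0.39) = (2.1031,-1.2254)
Perimeter = Σ |v_{i+1} − v_i|:
  edge 1→2: √(-1.9767² + 1.9641²) = 2.7866 (running 2.7866)
  edge 2→3: √(-2.4636² + -1.6929²) = 2.9892 (running 5.7757)
  edge 3→4: √(-0.6194² + -0.5009²) = 0.7966 (running 6.5724)
  edge 4→5: √(-1.3328² + -1.6853²) = 2.1487 (running 8.7210)
  edge 5→6: √(1.4324² + -1.5329²) = 2.0980 (running 10.8190)
  edge 6→7: √(2.5302² + -1.1836²) = 2.7934 (running 13.6124)
  edge 7→8: √(0.8599² + 1.4204²) = 1.6605 (running 15.2728)
  edge 8→1: √(1.5700² + 3.2111²) = 3.5743 (running 18.8472)
Perimeter = 18.8472

Perimeter at t=0.092: 18.8472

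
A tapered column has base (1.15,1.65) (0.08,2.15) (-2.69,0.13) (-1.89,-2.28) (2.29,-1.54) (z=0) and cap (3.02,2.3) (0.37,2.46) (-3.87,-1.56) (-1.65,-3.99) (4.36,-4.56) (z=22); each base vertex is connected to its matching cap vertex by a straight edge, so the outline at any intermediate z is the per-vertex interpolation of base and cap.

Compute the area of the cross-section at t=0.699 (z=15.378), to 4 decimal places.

Cross-section at t=0.699: each vertex is (1-t)·p0[i] + t·p1[i].
  v1: (1-0.699)·(1.15,1.65) + 0.699·(3.02,2.3) = (2.4571,2.1043)
  v2: (1-0.699)·(0.08,2.15) + 0.699·(0.37,2.46) = (0.2827,2.3667)
  v3: (1-0.699)·(-2.69,0.13) + 0.699·(-3.87,-1.56) = (-3.5148,-1.0513)
  v4: (1-0.699)·(-1.89,-2.28) + 0.699·(-1.65,-3.99) = (-1.7222,-3.4753)
  v5: (1-0.699)·(2.29,-1.54) + 0.699·(4.36,-4.56) = (3.7369,-3.6510)
Shoelace sum Σ(x_i·y_{i+1} − x_{i+1}·y_i):
  i=1: 2.4571·2.3667 − 0.2827·2.1043 = +5.2203 (running +5.2203)
  i=2: 0.2827·-1.0513 − -3.5148·2.3667 = +8.0213 (running +13.2416)
  i=3: -3.5148·-3.4753 − -1.7222·-1.0513 = +10.4044 (running +23.6460)
  i=4: -1.7222·-3.6510 − 3.7369·-3.4753 = +19.2748 (running +42.9208)
  i=5: 3.7369·2.1043 − 2.4571·-3.6510 = +16.8347 (running +59.7555)
Area = |Σ|/2 = |59.7555|/2 = 29.8778

Area at t=0.699: 29.8778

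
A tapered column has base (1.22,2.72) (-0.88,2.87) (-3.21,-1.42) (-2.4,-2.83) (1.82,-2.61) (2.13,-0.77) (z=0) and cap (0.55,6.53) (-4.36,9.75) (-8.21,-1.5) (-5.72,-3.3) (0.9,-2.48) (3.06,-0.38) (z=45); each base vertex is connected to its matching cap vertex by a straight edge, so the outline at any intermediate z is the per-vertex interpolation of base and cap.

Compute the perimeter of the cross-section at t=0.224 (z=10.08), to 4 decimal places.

Cross-section at t=0.224: each vertex is (1-t)·p0[i] + t·p1[i].
  v1: (1-0.224)·(1.22,2.72) + 0.224·(0.55,6.53) = (1.0699,3.5734)
  v2: (1-0.224)·(-0.88,2.87) + 0.224·(-4.36,9.75) = (-1.6595,4.4111)
  v3: (1-0.224)·(-3.21,-1.42) + 0.224·(-8.21,-1.5) = (-4.3300,-1.4379)
  v4: (1-0.224)·(-2.4,-2.83) + 0.224·(-5.72,-3.3) = (-3.1437,-2.9353)
  v5: (1-0.224)·(1.82,-2.61) + 0.224·(0.9,-2.48) = (1.6139,-2.5809)
  v6: (1-0.224)·(2.13,-0.77) + 0.224·(3.06,-0.38) = (2.3383,-0.6826)
Perimeter = Σ |v_{i+1} − v_i|:
  edge 1→2: √(-2.7294² + 0.8377²) = 2.8551 (running 2.8551)
  edge 2→3: √(-2.6705² + -5.8490²) = 6.4298 (running 9.2849)
  edge 3→4: √(1.1863² + -1.4974²) = 1.9104 (running 11.1953)
  edge 4→5: √(4.7576² + 0.3544²) = 4.7708 (running 15.9661)
  edge 5→6: √(0.7244² + 1.8982²) = 2.0318 (running 17.9978)
  edge 6→1: √(-1.2684² + 4.2561²) = 4.4411 (running 22.4389)
Perimeter = 22.4389

Perimeter at t=0.224: 22.4389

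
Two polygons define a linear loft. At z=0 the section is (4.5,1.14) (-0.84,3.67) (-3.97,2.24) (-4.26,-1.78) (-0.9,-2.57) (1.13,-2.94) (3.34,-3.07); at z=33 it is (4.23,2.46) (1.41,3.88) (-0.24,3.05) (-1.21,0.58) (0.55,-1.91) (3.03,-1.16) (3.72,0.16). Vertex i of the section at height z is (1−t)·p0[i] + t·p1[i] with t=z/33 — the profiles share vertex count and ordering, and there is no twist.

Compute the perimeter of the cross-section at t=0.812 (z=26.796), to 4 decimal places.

Perimeter at t=0.812: 18.3208

Cross-section at t=0.812: each vertex is (1-t)·p0[i] + t·p1[i].
  v1: (1-0.812)·(4.5,1.14) + 0.812·(4.23,2.46) = (4.2808,2.2118)
  v2: (1-0.812)·(-0.84,3.67) + 0.812·(1.41,3.88) = (0.9870,3.8405)
  v3: (1-0.812)·(-3.97,2.24) + 0.812·(-0.24,3.05) = (-0.9412,2.8977)
  v4: (1-0.812)·(-4.26,-1.78) + 0.812·(-1.21,0.58) = (-1.7834,0.1363)
  v5: (1-0.812)·(-0.9,-2.57) + 0.812·(0.55,-1.91) = (0.2774,-2.0341)
  v6: (1-0.812)·(1.13,-2.94) + 0.812·(3.03,-1.16) = (2.6728,-1.4946)
  v7: (1-0.812)·(3.34,-3.07) + 0.812·(3.72,0.16) = (3.6486,-0.4472)
Perimeter = Σ |v_{i+1} − v_i|:
  edge 1→2: √(-3.2938² + 1.6287²) = 3.6744 (running 3.6744)
  edge 2→3: √(-1.9282² + -0.9428²) = 2.1464 (running 5.8208)
  edge 3→4: √(-0.8422² + -2.7614²) = 2.8870 (running 8.7078)
  edge 4→5: √(2.0608² + -2.1704²) = 2.9929 (running 11.7007)
  edge 5→6: √(2.3954² + 0.5394²) = 2.4554 (running 14.1561)
  edge 6→7: √(0.9758² + 1.0474²) = 1.4315 (running 15.5876)
  edge 7→1: √(0.6322² + 2.6591²) = 2.7332 (running 18.3208)
Perimeter = 18.3208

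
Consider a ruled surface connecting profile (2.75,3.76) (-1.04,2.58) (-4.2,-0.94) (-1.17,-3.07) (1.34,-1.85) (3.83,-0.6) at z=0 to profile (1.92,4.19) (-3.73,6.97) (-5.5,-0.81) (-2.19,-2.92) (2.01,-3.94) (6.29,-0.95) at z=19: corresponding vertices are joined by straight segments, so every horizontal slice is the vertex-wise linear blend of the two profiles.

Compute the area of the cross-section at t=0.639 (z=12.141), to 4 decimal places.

Cross-section at t=0.639: each vertex is (1-t)·p0[i] + t·p1[i].
  v1: (1-0.639)·(2.75,3.76) + 0.639·(1.92,4.19) = (2.2196,4.0348)
  v2: (1-0.639)·(-1.04,2.58) + 0.639·(-3.73,6.97) = (-2.7589,5.3852)
  v3: (1-0.639)·(-4.2,-0.94) + 0.639·(-5.5,-0.81) = (-5.0307,-0.8569)
  v4: (1-0.639)·(-1.17,-3.07) + 0.639·(-2.19,-2.92) = (-1.8218,-2.9741)
  v5: (1-0.639)·(1.34,-1.85) + 0.639·(2.01,-3.94) = (1.7681,-3.1855)
  v6: (1-0.639)·(3.83,-0.6) + 0.639·(6.29,-0.95) = (5.4019,-0.8236)
Shoelace sum Σ(x_i·y_{i+1} − x_{i+1}·y_i):
  i=1: 2.2196·5.3852 − -2.7589·4.0348 = +23.0847 (running +23.0847)
  i=2: -2.7589·-0.8569 − -5.0307·5.3852 = +29.4556 (running +52.5403)
  i=3: -5.0307·-2.9741 − -1.8218·-0.8569 = +13.4009 (running +65.9412)
  i=4: -1.8218·-3.1855 − 1.7681·-2.9741 = +11.0620 (running +77.0032)
  i=5: 1.7681·-0.8236 − 5.4019·-3.1855 = +15.7516 (running +92.7548)
  i=6: 5.4019·4.0348 − 2.2196·-0.8236 = +23.6238 (running +116.3786)
Area = |Σ|/2 = |116.3786|/2 = 58.1893

Area at t=0.639: 58.1893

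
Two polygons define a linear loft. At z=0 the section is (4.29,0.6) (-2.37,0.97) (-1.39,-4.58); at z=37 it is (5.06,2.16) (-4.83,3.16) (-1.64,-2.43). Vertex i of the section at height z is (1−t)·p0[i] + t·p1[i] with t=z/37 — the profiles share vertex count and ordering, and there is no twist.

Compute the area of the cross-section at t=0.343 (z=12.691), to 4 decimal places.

Cross-section at t=0.343: each vertex is (1-t)·p0[i] + t·p1[i].
  v1: (1-0.343)·(4.29,0.6) + 0.343·(5.06,2.16) = (4.5541,1.1351)
  v2: (1-0.343)·(-2.37,0.97) + 0.343·(-4.83,3.16) = (-3.2138,1.7212)
  v3: (1-0.343)·(-1.39,-4.58) + 0.343·(-1.64,-2.43) = (-1.4758,-3.8426)
Shoelace sum Σ(x_i·y_{i+1} − x_{i+1}·y_i):
  i=1: 4.5541·1.7212 − -3.2138·1.1351 = +11.4863 (running +11.4863)
  i=2: -3.2138·-3.8426 − -1.4758·1.7212 = +14.8891 (running +26.3754)
  i=3: -1.4758·1.1351 − 4.5541·-3.8426 = +15.8243 (running +42.1997)
Area = |Σ|/2 = |42.1997|/2 = 21.0999

Area at t=0.343: 21.0999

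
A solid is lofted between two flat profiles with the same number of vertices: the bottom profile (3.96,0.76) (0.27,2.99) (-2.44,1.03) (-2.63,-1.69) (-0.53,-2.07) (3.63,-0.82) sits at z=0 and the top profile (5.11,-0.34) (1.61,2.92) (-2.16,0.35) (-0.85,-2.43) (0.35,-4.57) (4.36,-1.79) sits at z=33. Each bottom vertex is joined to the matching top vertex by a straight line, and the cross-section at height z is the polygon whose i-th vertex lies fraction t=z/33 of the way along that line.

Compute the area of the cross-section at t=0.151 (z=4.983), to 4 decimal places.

Cross-section at t=0.151: each vertex is (1-t)·p0[i] + t·p1[i].
  v1: (1-0.151)·(3.96,0.76) + 0.151·(5.11,-0.34) = (4.1337,0.5939)
  v2: (1-0.151)·(0.27,2.99) + 0.151·(1.61,2.92) = (0.4723,2.9794)
  v3: (1-0.151)·(-2.44,1.03) + 0.151·(-2.16,0.35) = (-2.3977,0.9273)
  v4: (1-0.151)·(-2.63,-1.69) + 0.151·(-0.85,-2.43) = (-2.3612,-1.8017)
  v5: (1-0.151)·(-0.53,-2.07) + 0.151·(0.35,-4.57) = (-0.3971,-2.4475)
  v6: (1-0.151)·(3.63,-0.82) + 0.151·(4.36,-1.79) = (3.7402,-0.9665)
Shoelace sum Σ(x_i·y_{i+1} − x_{i+1}·y_i):
  i=1: 4.1337·2.9794 − 0.4723·0.5939 = +12.0354 (running +12.0354)
  i=2: 0.4723·0.9273 − -2.3977·2.9794 = +7.5818 (running +19.6172)
  i=3: -2.3977·-1.8017 − -2.3612·0.9273 = +6.5097 (running +26.1269)
  i=4: -2.3612·-2.4475 − -0.3971·-1.8017 = +5.0636 (running +31.1905)
  i=5: -0.3971·-0.9665 − 3.7402·-2.4475 = +9.5380 (running +40.7285)
  i=6: 3.7402·0.5939 − 4.1337·-0.9665 = +6.2164 (running +46.9449)
Area = |Σ|/2 = |46.9449|/2 = 23.4724

Area at t=0.151: 23.4724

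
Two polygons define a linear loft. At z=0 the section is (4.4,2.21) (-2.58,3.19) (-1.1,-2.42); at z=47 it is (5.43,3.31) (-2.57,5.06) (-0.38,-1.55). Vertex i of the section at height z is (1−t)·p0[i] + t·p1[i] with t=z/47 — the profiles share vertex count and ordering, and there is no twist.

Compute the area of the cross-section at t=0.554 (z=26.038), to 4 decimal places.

Area at t=0.554: 21.9364

Cross-section at t=0.554: each vertex is (1-t)·p0[i] + t·p1[i].
  v1: (1-0.554)·(4.4,2.21) + 0.554·(5.43,3.31) = (4.9706,2.8194)
  v2: (1-0.554)·(-2.58,3.19) + 0.554·(-2.57,5.06) = (-2.5745,4.2260)
  v3: (1-0.554)·(-1.1,-2.42) + 0.554·(-0.38,-1.55) = (-0.7011,-1.9380)
Shoelace sum Σ(x_i·y_{i+1} − x_{i+1}·y_i):
  i=1: 4.9706·4.2260 − -2.5745·2.8194 = +28.2642 (running +28.2642)
  i=2: -2.5745·-1.9380 − -0.7011·4.2260 = +7.9523 (running +36.2164)
  i=3: -0.7011·2.8194 − 4.9706·-1.9380 = +7.6564 (running +43.8729)
Area = |Σ|/2 = |43.8729|/2 = 21.9364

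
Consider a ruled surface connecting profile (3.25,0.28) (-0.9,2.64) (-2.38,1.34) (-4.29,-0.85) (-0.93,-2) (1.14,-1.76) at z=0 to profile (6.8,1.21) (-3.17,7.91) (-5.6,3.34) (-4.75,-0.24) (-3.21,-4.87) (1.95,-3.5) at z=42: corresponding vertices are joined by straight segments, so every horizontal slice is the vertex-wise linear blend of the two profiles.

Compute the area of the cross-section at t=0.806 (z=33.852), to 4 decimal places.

Cross-section at t=0.806: each vertex is (1-t)·p0[i] + t·p1[i].
  v1: (1-0.806)·(3.25,0.28) + 0.806·(6.8,1.21) = (6.1113,1.0296)
  v2: (1-0.806)·(-0.9,2.64) + 0.806·(-3.17,7.91) = (-2.7296,6.8876)
  v3: (1-0.806)·(-2.38,1.34) + 0.806·(-5.6,3.34) = (-4.9753,2.9520)
  v4: (1-0.806)·(-4.29,-0.85) + 0.806·(-4.75,-0.24) = (-4.6608,-0.3583)
  v5: (1-0.806)·(-0.93,-2) + 0.806·(-3.21,-4.87) = (-2.7677,-4.3132)
  v6: (1-0.806)·(1.14,-1.76) + 0.806·(1.95,-3.5) = (1.7929,-3.1624)
Shoelace sum Σ(x_i·y_{i+1} − x_{i+1}·y_i):
  i=1: 6.1113·6.8876 − -2.7296·1.0296 = +44.9027 (running +44.9027)
  i=2: -2.7296·2.9520 − -4.9753·6.8876 = +26.2103 (running +71.1129)
  i=3: -4.9753·-0.3583 − -4.6608·2.9520 = +15.5414 (running +86.6544)
  i=4: -4.6608·-4.3132 − -2.7677·-0.3583 = +19.1111 (running +105.7655)
  i=5: -2.7677·-3.1624 − 1.7929·-4.3132 = +16.4856 (running +122.2511)
  i=6: 1.7929·1.0296 − 6.1113·-3.1624 = +21.1725 (running +143.4236)
Area = |Σ|/2 = |143.4236|/2 = 71.7118

Area at t=0.806: 71.7118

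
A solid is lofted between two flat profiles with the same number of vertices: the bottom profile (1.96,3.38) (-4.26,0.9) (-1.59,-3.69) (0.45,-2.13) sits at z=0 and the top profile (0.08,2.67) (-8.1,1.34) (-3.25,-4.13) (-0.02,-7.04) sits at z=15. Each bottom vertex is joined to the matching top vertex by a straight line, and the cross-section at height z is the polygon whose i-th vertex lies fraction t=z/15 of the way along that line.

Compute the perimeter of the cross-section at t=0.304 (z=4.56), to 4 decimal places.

Perimeter at t=0.304: 22.3145

Cross-section at t=0.304: each vertex is (1-t)·p0[i] + t·p1[i].
  v1: (1-0.304)·(1.96,3.38) + 0.304·(0.08,2.67) = (1.3885,3.1642)
  v2: (1-0.304)·(-4.26,0.9) + 0.304·(-8.1,1.34) = (-5.4274,1.0338)
  v3: (1-0.304)·(-1.59,-3.69) + 0.304·(-3.25,-4.13) = (-2.0946,-3.8238)
  v4: (1-0.304)·(0.45,-2.13) + 0.304·(-0.02,-7.04) = (0.3071,-3.6226)
Perimeter = Σ |v_{i+1} − v_i|:
  edge 1→2: √(-6.8158² + -2.1304²) = 7.1410 (running 7.1410)
  edge 2→3: √(3.3327² + -4.8575²) = 5.8909 (running 13.0319)
  edge 3→4: √(2.4018² + 0.2011²) = 2.4102 (running 15.4421)
  edge 4→1: √(1.0814² + 6.7868²) = 6.8724 (running 22.3145)
Perimeter = 22.3145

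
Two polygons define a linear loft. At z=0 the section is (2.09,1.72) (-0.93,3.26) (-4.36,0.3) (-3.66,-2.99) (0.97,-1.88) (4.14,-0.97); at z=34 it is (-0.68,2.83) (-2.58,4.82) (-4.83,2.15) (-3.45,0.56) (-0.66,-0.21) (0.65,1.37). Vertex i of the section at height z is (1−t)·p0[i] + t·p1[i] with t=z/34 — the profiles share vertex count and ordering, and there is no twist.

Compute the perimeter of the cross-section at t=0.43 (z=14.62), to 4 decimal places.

Perimeter at t=0.43: 19.1717

Cross-section at t=0.43: each vertex is (1-t)·p0[i] + t·p1[i].
  v1: (1-0.43)·(2.09,1.72) + 0.43·(-0.68,2.83) = (0.8989,2.1973)
  v2: (1-0.43)·(-0.93,3.26) + 0.43·(-2.58,4.82) = (-1.6395,3.9308)
  v3: (1-0.43)·(-4.36,0.3) + 0.43·(-4.83,2.15) = (-4.5621,1.0955)
  v4: (1-0.43)·(-3.66,-2.99) + 0.43·(-3.45,0.56) = (-3.5697,-1.4635)
  v5: (1-0.43)·(0.97,-1.88) + 0.43·(-0.66,-0.21) = (0.2691,-1.1619)
  v6: (1-0.43)·(4.14,-0.97) + 0.43·(0.65,1.37) = (2.6393,0.0362)
Perimeter = Σ |v_{i+1} − v_i|:
  edge 1→2: √(-2.5384² + 1.7335²) = 3.0738 (running 3.0738)
  edge 2→3: √(-2.9226² + -2.8353²) = 4.0719 (running 7.1458)
  edge 3→4: √(0.9924² + -2.5590²) = 2.7447 (running 9.8905)
  edge 4→5: √(3.8388² + 0.3016²) = 3.8506 (running 13.7411)
  edge 5→6: √(2.3702² + 1.1981²) = 2.6558 (running 16.3969)
  edge 6→1: √(-1.7404² + 2.1611²) = 2.7748 (running 19.1717)
Perimeter = 19.1717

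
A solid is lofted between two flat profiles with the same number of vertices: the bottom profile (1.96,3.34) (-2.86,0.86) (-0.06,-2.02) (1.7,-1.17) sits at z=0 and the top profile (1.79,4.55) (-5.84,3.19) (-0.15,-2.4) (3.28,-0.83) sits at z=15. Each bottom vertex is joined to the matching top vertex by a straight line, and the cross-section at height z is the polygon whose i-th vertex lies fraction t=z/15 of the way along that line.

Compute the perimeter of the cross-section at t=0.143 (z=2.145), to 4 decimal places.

Perimeter at t=0.143: 17.1455

Cross-section at t=0.143: each vertex is (1-t)·p0[i] + t·p1[i].
  v1: (1-0.143)·(1.96,3.34) + 0.143·(1.79,4.55) = (1.9357,3.5130)
  v2: (1-0.143)·(-2.86,0.86) + 0.143·(-5.84,3.19) = (-3.2861,1.1932)
  v3: (1-0.143)·(-0.06,-2.02) + 0.143·(-0.15,-2.4) = (-0.0729,-2.0743)
  v4: (1-0.143)·(1.7,-1.17) + 0.143·(3.28,-0.83) = (1.9259,-1.1214)
Perimeter = Σ |v_{i+1} − v_i|:
  edge 1→2: √(-5.2218² + -2.3198²) = 5.7139 (running 5.7139)
  edge 2→3: √(3.2133² + -3.2675²) = 4.5828 (running 10.2967)
  edge 3→4: √(1.9988² + 0.9530²) = 2.2144 (running 12.5111)
  edge 4→1: √(0.0098² + 4.6344²) = 4.6344 (running 17.1455)
Perimeter = 17.1455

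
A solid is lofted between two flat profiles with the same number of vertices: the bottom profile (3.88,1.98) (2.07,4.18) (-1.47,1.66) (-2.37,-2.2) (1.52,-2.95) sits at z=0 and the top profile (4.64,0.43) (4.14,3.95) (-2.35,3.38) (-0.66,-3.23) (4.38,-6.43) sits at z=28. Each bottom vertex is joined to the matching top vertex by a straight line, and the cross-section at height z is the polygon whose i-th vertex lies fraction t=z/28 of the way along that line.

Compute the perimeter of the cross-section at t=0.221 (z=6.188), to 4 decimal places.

Perimeter at t=0.221: 22.1053

Cross-section at t=0.221: each vertex is (1-t)·p0[i] + t·p1[i].
  v1: (1-0.221)·(3.88,1.98) + 0.221·(4.64,0.43) = (4.0480,1.6375)
  v2: (1-0.221)·(2.07,4.18) + 0.221·(4.14,3.95) = (2.5275,4.1292)
  v3: (1-0.221)·(-1.47,1.66) + 0.221·(-2.35,3.38) = (-1.6645,2.0401)
  v4: (1-0.221)·(-2.37,-2.2) + 0.221·(-0.66,-3.23) = (-1.9921,-2.4276)
  v5: (1-0.221)·(1.52,-2.95) + 0.221·(4.38,-6.43) = (2.1521,-3.7191)
Perimeter = Σ |v_{i+1} − v_i|:
  edge 1→2: √(-1.5205² + 2.4917²) = 2.9190 (running 2.9190)
  edge 2→3: √(-4.1920² + -2.0891²) = 4.6836 (running 7.6026)
  edge 3→4: √(-0.3276² + -4.4678²) = 4.4797 (running 12.0824)
  edge 4→5: √(4.1441² + -1.2915²) = 4.3407 (running 16.4231)
  edge 5→1: √(1.8959² + 5.3565²) = 5.6822 (running 22.1053)
Perimeter = 22.1053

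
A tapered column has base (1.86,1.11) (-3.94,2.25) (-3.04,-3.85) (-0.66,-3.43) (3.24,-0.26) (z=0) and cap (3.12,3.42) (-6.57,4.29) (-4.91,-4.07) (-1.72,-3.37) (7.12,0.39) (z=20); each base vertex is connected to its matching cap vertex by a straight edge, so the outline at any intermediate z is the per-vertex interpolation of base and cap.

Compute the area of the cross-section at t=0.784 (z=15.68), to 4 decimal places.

Area at t=0.784: 58.8734

Cross-section at t=0.784: each vertex is (1-t)·p0[i] + t·p1[i].
  v1: (1-0.784)·(1.86,1.11) + 0.784·(3.12,3.42) = (2.8478,2.9210)
  v2: (1-0.784)·(-3.94,2.25) + 0.784·(-6.57,4.29) = (-6.0019,3.8494)
  v3: (1-0.784)·(-3.04,-3.85) + 0.784·(-4.91,-4.07) = (-4.5061,-4.0225)
  v4: (1-0.784)·(-0.66,-3.43) + 0.784·(-1.72,-3.37) = (-1.4910,-3.3830)
  v5: (1-0.784)·(3.24,-0.26) + 0.784·(7.12,0.39) = (6.2819,0.2496)
Shoelace sum Σ(x_i·y_{i+1} − x_{i+1}·y_i):
  i=1: 2.8478·3.8494 − -6.0019·2.9210 = +28.4942 (running +28.4942)
  i=2: -6.0019·-4.0225 − -4.5061·3.8494 = +41.4881 (running +69.9823)
  i=3: -4.5061·-3.3830 − -1.4910·-4.0225 = +9.2462 (running +79.2285)
  i=4: -1.4910·0.2496 − 6.2819·-3.3830 = +20.8793 (running +100.1079)
  i=5: 6.2819·2.9210 − 2.8478·0.2496 = +17.6389 (running +117.7468)
Area = |Σ|/2 = |117.7468|/2 = 58.8734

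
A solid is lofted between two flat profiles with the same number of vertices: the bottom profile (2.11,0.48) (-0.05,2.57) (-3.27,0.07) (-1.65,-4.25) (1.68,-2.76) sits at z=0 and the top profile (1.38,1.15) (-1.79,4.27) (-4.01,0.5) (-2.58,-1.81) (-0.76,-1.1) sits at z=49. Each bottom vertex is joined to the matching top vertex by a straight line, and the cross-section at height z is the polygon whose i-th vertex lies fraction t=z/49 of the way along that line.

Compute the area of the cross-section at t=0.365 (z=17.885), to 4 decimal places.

Cross-section at t=0.365: each vertex is (1-t)·p0[i] + t·p1[i].
  v1: (1-0.365)·(2.11,0.48) + 0.365·(1.38,1.15) = (1.8436,0.7246)
  v2: (1-0.365)·(-0.05,2.57) + 0.365·(-1.79,4.27) = (-0.6851,3.1905)
  v3: (1-0.365)·(-3.27,0.07) + 0.365·(-4.01,0.5) = (-3.5401,0.2269)
  v4: (1-0.365)·(-1.65,-4.25) + 0.365·(-2.58,-1.81) = (-1.9894,-3.3594)
  v5: (1-0.365)·(1.68,-2.76) + 0.365·(-0.76,-1.1) = (0.7894,-2.1541)
Shoelace sum Σ(x_i·y_{i+1} − x_{i+1}·y_i):
  i=1: 1.8436·3.1905 − -0.6851·0.7246 = +6.3782 (running +6.3782)
  i=2: -0.6851·0.2269 − -3.5401·3.1905 = +11.1392 (running +17.5174)
  i=3: -3.5401·-3.3594 − -1.9894·0.2269 = +12.3441 (running +29.8616)
  i=4: -1.9894·-2.1541 − 0.7894·-3.3594 = +6.9374 (running +36.7989)
  i=5: 0.7894·0.7246 − 1.8436·-2.1541 = +4.5432 (running +41.3421)
Area = |Σ|/2 = |41.3421|/2 = 20.6710

Area at t=0.365: 20.6710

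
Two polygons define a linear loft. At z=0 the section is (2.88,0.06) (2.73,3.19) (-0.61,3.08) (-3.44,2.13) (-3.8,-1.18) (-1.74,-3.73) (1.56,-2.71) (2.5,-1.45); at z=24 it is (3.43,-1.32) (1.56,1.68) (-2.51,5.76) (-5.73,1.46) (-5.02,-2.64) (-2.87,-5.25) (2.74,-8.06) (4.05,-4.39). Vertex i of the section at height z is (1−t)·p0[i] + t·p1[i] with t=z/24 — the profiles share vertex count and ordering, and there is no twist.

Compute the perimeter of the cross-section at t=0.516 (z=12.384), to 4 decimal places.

Perimeter at t=0.516: 28.2373

Cross-section at t=0.516: each vertex is (1-t)·p0[i] + t·p1[i].
  v1: (1-0.516)·(2.88,0.06) + 0.516·(3.43,-1.32) = (3.1638,-0.6521)
  v2: (1-0.516)·(2.73,3.19) + 0.516·(1.56,1.68) = (2.1263,2.4108)
  v3: (1-0.516)·(-0.61,3.08) + 0.516·(-2.51,5.76) = (-1.5904,4.4629)
  v4: (1-0.516)·(-3.44,2.13) + 0.516·(-5.73,1.46) = (-4.6216,1.7843)
  v5: (1-0.516)·(-3.8,-1.18) + 0.516·(-5.02,-2.64) = (-4.4295,-1.9334)
  v6: (1-0.516)·(-1.74,-3.73) + 0.516·(-2.87,-5.25) = (-2.3231,-4.5143)
  v7: (1-0.516)·(1.56,-2.71) + 0.516·(2.74,-8.06) = (2.1689,-5.4706)
  v8: (1-0.516)·(2.5,-1.45) + 0.516·(4.05,-4.39) = (3.2998,-2.9670)
Perimeter = Σ |v_{i+1} − v_i|:
  edge 1→2: √(-1.0375² + 3.0629²) = 3.2339 (running 3.2339)
  edge 2→3: √(-3.7167² + 2.0520²) = 4.2455 (running 7.4794)
  edge 3→4: √(-3.0312² + -2.6786²) = 4.0452 (running 11.5246)
  edge 4→5: √(0.1921² + -3.7176²) = 3.7226 (running 15.2472)
  edge 5→6: √(2.1064² + -2.5810²) = 3.3314 (running 18.5786)
  edge 6→7: √(4.4920² + -0.9563²) = 4.5926 (running 23.1712)
  edge 7→8: √(1.1309² + 2.5036²) = 2.7471 (running 25.9184)
  edge 8→1: √(-0.1360² + 2.3150²) = 2.3190 (running 28.2373)
Perimeter = 28.2373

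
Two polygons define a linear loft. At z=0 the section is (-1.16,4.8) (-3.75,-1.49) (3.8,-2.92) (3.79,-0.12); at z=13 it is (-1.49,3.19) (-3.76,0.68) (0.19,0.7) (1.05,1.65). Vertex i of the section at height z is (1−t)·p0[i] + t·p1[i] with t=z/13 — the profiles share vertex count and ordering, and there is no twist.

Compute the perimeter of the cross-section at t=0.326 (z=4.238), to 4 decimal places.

Cross-section at t=0.326: each vertex is (1-t)·p0[i] + t·p1[i].
  v1: (1-0.326)·(-1.16,4.8) + 0.326·(-1.49,3.19) = (-1.2676,4.2751)
  v2: (1-0.326)·(-3.75,-1.49) + 0.326·(-3.76,0.68) = (-3.7533,-0.7826)
  v3: (1-0.326)·(3.8,-2.92) + 0.326·(0.19,0.7) = (2.6231,-1.7399)
  v4: (1-0.326)·(3.79,-0.12) + 0.326·(1.05,1.65) = (2.8968,0.4570)
Perimeter = Σ |v_{i+1} − v_i|:
  edge 1→2: √(-2.4857² + -5.0577²) = 5.6355 (running 5.6355)
  edge 2→3: √(6.3764² + -0.9573²) = 6.4479 (running 12.0834)
  edge 3→4: √(0.2736² + 2.1969²) = 2.2139 (running 14.2973)
  edge 4→1: √(-4.1643² + 3.8181²) = 5.6498 (running 19.9470)
Perimeter = 19.9470

Perimeter at t=0.326: 19.9470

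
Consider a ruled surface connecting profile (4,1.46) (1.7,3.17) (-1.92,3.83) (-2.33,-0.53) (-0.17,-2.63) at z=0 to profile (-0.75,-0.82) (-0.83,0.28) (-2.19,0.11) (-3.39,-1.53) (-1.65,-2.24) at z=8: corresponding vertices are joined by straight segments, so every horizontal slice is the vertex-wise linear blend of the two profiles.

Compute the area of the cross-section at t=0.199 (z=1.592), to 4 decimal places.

Area at t=0.199: 19.1536

Cross-section at t=0.199: each vertex is (1-t)·p0[i] + t·p1[i].
  v1: (1-0.199)·(4,1.46) + 0.199·(-0.75,-0.82) = (3.0547,1.0063)
  v2: (1-0.199)·(1.7,3.17) + 0.199·(-0.83,0.28) = (1.1965,2.5949)
  v3: (1-0.199)·(-1.92,3.83) + 0.199·(-2.19,0.11) = (-1.9737,3.0897)
  v4: (1-0.199)·(-2.33,-0.53) + 0.199·(-3.39,-1.53) = (-2.5409,-0.7290)
  v5: (1-0.199)·(-0.17,-2.63) + 0.199·(-1.65,-2.24) = (-0.4645,-2.5524)
Shoelace sum Σ(x_i·y_{i+1} − x_{i+1}·y_i):
  i=1: 3.0547·2.5949 − 1.1965·1.0063 = +6.7227 (running +6.7227)
  i=2: 1.1965·3.0897 − -1.9737·2.5949 = +8.8186 (running +15.5413)
  i=3: -1.9737·-0.7290 − -2.5409·3.0897 = +9.2896 (running +24.8309)
  i=4: -2.5409·-2.5524 − -0.4645·-0.7290 = +6.1468 (running +30.9777)
  i=5: -0.4645·1.0063 − 3.0547·-2.5524 = +7.3295 (running +38.3072)
Area = |Σ|/2 = |38.3072|/2 = 19.1536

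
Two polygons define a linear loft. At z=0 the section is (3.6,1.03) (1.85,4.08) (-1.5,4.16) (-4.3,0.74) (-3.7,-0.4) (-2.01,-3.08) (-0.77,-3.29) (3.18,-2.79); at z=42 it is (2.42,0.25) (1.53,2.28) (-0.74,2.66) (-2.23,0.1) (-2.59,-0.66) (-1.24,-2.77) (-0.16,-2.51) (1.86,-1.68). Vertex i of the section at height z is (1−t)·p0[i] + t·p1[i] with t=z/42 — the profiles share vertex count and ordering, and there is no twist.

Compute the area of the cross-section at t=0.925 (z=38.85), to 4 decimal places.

Area at t=0.925: 20.0234

Cross-section at t=0.925: each vertex is (1-t)·p0[i] + t·p1[i].
  v1: (1-0.925)·(3.6,1.03) + 0.925·(2.42,0.25) = (2.5085,0.3085)
  v2: (1-0.925)·(1.85,4.08) + 0.925·(1.53,2.28) = (1.5540,2.4150)
  v3: (1-0.925)·(-1.5,4.16) + 0.925·(-0.74,2.66) = (-0.7970,2.7725)
  v4: (1-0.925)·(-4.3,0.74) + 0.925·(-2.23,0.1) = (-2.3852,0.1480)
  v5: (1-0.925)·(-3.7,-0.4) + 0.925·(-2.59,-0.66) = (-2.6732,-0.6405)
  v6: (1-0.925)·(-2.01,-3.08) + 0.925·(-1.24,-2.77) = (-1.2977,-2.7933)
  v7: (1-0.925)·(-0.77,-3.29) + 0.925·(-0.16,-2.51) = (-0.2057,-2.5685)
  v8: (1-0.925)·(3.18,-2.79) + 0.925·(1.86,-1.68) = (1.9590,-1.7632)
Shoelace sum Σ(x_i·y_{i+1} − x_{i+1}·y_i):
  i=1: 2.5085·2.4150 − 1.5540·0.3085 = +5.5786 (running +5.5786)
  i=2: 1.5540·2.7725 − -0.7970·2.4150 = +6.2332 (running +11.8118)
  i=3: -0.7970·0.1480 − -2.3852·2.7725 = +6.4951 (running +18.3070)
  i=4: -2.3852·-0.6405 − -2.6732·0.1480 = +1.9234 (running +20.2304)
  i=5: -2.6732·-2.7933 − -1.2977·-0.6405 = +6.6358 (running +26.8662)
  i=6: -1.2977·-2.5685 − -0.2057·-2.7933 = +2.7586 (running +29.6248)
  i=7: -0.2057·-1.7632 − 1.9590·-2.5685 = +5.3945 (running +35.0193)
  i=8: 1.9590·0.3085 − 2.5085·-1.7632 = +5.0275 (running +40.0467)
Area = |Σ|/2 = |40.0467|/2 = 20.0234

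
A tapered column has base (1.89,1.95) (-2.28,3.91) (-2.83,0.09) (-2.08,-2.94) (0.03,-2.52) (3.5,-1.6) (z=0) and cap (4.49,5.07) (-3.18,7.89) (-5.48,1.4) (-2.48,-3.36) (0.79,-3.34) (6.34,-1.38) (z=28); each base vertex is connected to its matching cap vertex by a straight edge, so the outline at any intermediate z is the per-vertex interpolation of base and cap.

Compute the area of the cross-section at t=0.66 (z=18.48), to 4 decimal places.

Area at t=0.66: 65.3046

Cross-section at t=0.66: each vertex is (1-t)·p0[i] + t·p1[i].
  v1: (1-0.66)·(1.89,1.95) + 0.66·(4.49,5.07) = (3.6060,4.0092)
  v2: (1-0.66)·(-2.28,3.91) + 0.66·(-3.18,7.89) = (-2.8740,6.5368)
  v3: (1-0.66)·(-2.83,0.09) + 0.66·(-5.48,1.4) = (-4.5790,0.9546)
  v4: (1-0.66)·(-2.08,-2.94) + 0.66·(-2.48,-3.36) = (-2.3440,-3.2172)
  v5: (1-0.66)·(0.03,-2.52) + 0.66·(0.79,-3.34) = (0.5316,-3.0612)
  v6: (1-0.66)·(3.5,-1.6) + 0.66·(6.34,-1.38) = (5.3744,-1.4548)
Shoelace sum Σ(x_i·y_{i+1} − x_{i+1}·y_i):
  i=1: 3.6060·6.5368 − -2.8740·4.0092 = +35.0941 (running +35.0941)
  i=2: -2.8740·0.9546 − -4.5790·6.5368 = +27.1885 (running +62.2826)
  i=3: -4.5790·-3.2172 − -2.3440·0.9546 = +16.9691 (running +79.2518)
  i=4: -2.3440·-3.0612 − 0.5316·-3.2172 = +8.8857 (running +88.1375)
  i=5: 0.5316·-1.4548 − 5.3744·-3.0612 = +15.6787 (running +103.8162)
  i=6: 5.3744·4.0092 − 3.6060·-1.4548 = +26.7931 (running +130.6093)
Area = |Σ|/2 = |130.6093|/2 = 65.3046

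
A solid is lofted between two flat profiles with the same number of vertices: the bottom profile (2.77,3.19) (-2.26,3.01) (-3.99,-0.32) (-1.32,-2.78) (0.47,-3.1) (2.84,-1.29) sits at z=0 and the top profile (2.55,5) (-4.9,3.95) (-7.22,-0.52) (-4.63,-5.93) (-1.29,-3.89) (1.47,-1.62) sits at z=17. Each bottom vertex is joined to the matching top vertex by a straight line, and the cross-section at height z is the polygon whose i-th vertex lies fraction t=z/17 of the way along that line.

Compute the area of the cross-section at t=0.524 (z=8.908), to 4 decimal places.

Cross-section at t=0.524: each vertex is (1-t)·p0[i] + t·p1[i].
  v1: (1-0.524)·(2.77,3.19) + 0.524·(2.55,5) = (2.6547,4.1384)
  v2: (1-0.524)·(-2.26,3.01) + 0.524·(-4.9,3.95) = (-3.6434,3.5026)
  v3: (1-0.524)·(-3.99,-0.32) + 0.524·(-7.22,-0.52) = (-5.6825,-0.4248)
  v4: (1-0.524)·(-1.32,-2.78) + 0.524·(-4.63,-5.93) = (-3.0544,-4.4306)
  v5: (1-0.524)·(0.47,-3.1) + 0.524·(-1.29,-3.89) = (-0.4522,-3.5140)
  v6: (1-0.524)·(2.84,-1.29) + 0.524·(1.47,-1.62) = (2.1221,-1.4629)
Shoelace sum Σ(x_i·y_{i+1} − x_{i+1}·y_i):
  i=1: 2.6547·3.5026 − -3.6434·4.1384 = +24.3761 (running +24.3761)
  i=2: -3.6434·-0.4248 − -5.6825·3.5026 = +21.4511 (running +45.8272)
  i=3: -5.6825·-4.4306 − -3.0544·-0.4248 = +23.8794 (running +69.7067)
  i=4: -3.0544·-3.5140 − -0.4522·-4.4306 = +8.7295 (running +78.4361)
  i=5: -0.4522·-1.4629 − 2.1221·-3.5140 = +8.1186 (running +86.5548)
  i=6: 2.1221·4.1384 − 2.6547·-1.4629 = +12.6659 (running +99.2207)
Area = |Σ|/2 = |99.2207|/2 = 49.6103

Area at t=0.524: 49.6103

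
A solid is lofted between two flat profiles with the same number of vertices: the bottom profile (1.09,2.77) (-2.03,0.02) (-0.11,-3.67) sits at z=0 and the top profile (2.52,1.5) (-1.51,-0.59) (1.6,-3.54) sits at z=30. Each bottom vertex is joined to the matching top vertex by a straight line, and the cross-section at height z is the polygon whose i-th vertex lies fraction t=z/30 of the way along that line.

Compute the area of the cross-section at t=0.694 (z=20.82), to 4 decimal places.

Cross-section at t=0.694: each vertex is (1-t)·p0[i] + t·p1[i].
  v1: (1-0.694)·(1.09,2.77) + 0.694·(2.52,1.5) = (2.0824,1.8886)
  v2: (1-0.694)·(-2.03,0.02) + 0.694·(-1.51,-0.59) = (-1.6691,-0.4033)
  v3: (1-0.694)·(-0.11,-3.67) + 0.694·(1.6,-3.54) = (1.0767,-3.5798)
Shoelace sum Σ(x_i·y_{i+1} − x_{i+1}·y_i):
  i=1: 2.0824·-0.4033 − -1.6691·1.8886 = +2.3124 (running +2.3124)
  i=2: -1.6691·-3.5798 − 1.0767·-0.4033 = +6.4094 (running +8.7218)
  i=3: 1.0767·1.8886 − 2.0824·-3.5798 = +9.4882 (running +18.2099)
Area = |Σ|/2 = |18.2099|/2 = 9.1050

Area at t=0.694: 9.1050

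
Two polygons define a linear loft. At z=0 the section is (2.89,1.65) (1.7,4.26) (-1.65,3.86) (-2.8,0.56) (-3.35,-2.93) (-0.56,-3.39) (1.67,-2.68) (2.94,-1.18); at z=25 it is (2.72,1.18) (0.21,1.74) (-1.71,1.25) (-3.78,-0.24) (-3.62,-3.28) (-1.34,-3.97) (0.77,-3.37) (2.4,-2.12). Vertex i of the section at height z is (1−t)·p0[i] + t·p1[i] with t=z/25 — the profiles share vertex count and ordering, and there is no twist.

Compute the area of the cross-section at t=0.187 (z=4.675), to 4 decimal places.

Area at t=0.187: 35.3361

Cross-section at t=0.187: each vertex is (1-t)·p0[i] + t·p1[i].
  v1: (1-0.187)·(2.89,1.65) + 0.187·(2.72,1.18) = (2.8582,1.5621)
  v2: (1-0.187)·(1.7,4.26) + 0.187·(0.21,1.74) = (1.4214,3.7888)
  v3: (1-0.187)·(-1.65,3.86) + 0.187·(-1.71,1.25) = (-1.6612,3.3719)
  v4: (1-0.187)·(-2.8,0.56) + 0.187·(-3.78,-0.24) = (-2.9833,0.4104)
  v5: (1-0.187)·(-3.35,-2.93) + 0.187·(-3.62,-3.28) = (-3.4005,-2.9954)
  v6: (1-0.187)·(-0.56,-3.39) + 0.187·(-1.34,-3.97) = (-0.7059,-3.4985)
  v7: (1-0.187)·(1.67,-2.68) + 0.187·(0.77,-3.37) = (1.5017,-2.8090)
  v8: (1-0.187)·(2.94,-1.18) + 0.187·(2.4,-2.12) = (2.8390,-1.3558)
Shoelace sum Σ(x_i·y_{i+1} − x_{i+1}·y_i):
  i=1: 2.8582·3.7888 − 1.4214·1.5621 = +8.6087 (running +8.6087)
  i=2: 1.4214·3.3719 − -1.6612·3.7888 = +11.0867 (running +19.6955)
  i=3: -1.6612·0.4104 − -2.9833·3.3719 = +9.3776 (running +29.0730)
  i=4: -2.9833·-2.9954 − -3.4005·0.4104 = +10.3318 (running +39.4048)
  i=5: -3.4005·-3.4985 − -0.7059·-2.9954 = +9.7821 (running +49.1869)
  i=6: -0.7059·-2.8090 − 1.5017·-3.4985 = +7.2364 (running +56.4233)
  i=7: 1.5017·-1.3558 − 2.8390·-2.8090 = +5.9389 (running +62.3623)
  i=8: 2.8390·1.5621 − 2.8582·-1.3558 = +8.3100 (running +70.6722)
Area = |Σ|/2 = |70.6722|/2 = 35.3361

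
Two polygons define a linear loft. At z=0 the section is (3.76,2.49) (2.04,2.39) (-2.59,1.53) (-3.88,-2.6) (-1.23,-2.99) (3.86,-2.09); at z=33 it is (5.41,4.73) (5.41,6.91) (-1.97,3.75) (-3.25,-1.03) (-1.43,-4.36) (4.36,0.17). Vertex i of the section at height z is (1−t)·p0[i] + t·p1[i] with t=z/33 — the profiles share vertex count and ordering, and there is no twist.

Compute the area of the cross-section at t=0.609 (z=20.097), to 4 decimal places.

Area at t=0.609: 46.5539

Cross-section at t=0.609: each vertex is (1-t)·p0[i] + t·p1[i].
  v1: (1-0.609)·(3.76,2.49) + 0.609·(5.41,4.73) = (4.7649,3.8542)
  v2: (1-0.609)·(2.04,2.39) + 0.609·(5.41,6.91) = (4.0923,5.1427)
  v3: (1-0.609)·(-2.59,1.53) + 0.609·(-1.97,3.75) = (-2.2124,2.8820)
  v4: (1-0.609)·(-3.88,-2.6) + 0.609·(-3.25,-1.03) = (-3.4963,-1.6439)
  v5: (1-0.609)·(-1.23,-2.99) + 0.609·(-1.43,-4.36) = (-1.3518,-3.8243)
  v6: (1-0.609)·(3.86,-2.09) + 0.609·(4.36,0.17) = (4.1645,-0.7137)
Shoelace sum Σ(x_i·y_{i+1} − x_{i+1}·y_i):
  i=1: 4.7649·5.1427 − 4.0923·3.8542 = +8.7316 (running +8.7316)
  i=2: 4.0923·2.8820 − -2.2124·5.1427 = +23.1718 (running +31.9034)
  i=3: -2.2124·-1.6439 − -3.4963·2.8820 = +13.7133 (running +45.6167)
  i=4: -3.4963·-3.8243 − -1.3518·-1.6439 = +11.1489 (running +56.7656)
  i=5: -1.3518·-0.7137 − 4.1645·-3.8243 = +16.8911 (running +73.6568)
  i=6: 4.1645·3.8542 − 4.7649·-0.7137 = +19.4511 (running +93.1079)
Area = |Σ|/2 = |93.1079|/2 = 46.5539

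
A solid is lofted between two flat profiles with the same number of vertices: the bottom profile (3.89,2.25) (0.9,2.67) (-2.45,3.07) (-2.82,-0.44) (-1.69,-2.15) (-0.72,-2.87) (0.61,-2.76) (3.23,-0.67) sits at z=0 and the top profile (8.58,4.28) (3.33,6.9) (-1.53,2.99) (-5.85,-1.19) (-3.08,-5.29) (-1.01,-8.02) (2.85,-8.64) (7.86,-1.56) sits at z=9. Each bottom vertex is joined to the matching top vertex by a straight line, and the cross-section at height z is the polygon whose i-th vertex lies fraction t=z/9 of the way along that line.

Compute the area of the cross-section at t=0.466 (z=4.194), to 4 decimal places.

Cross-section at t=0.466: each vertex is (1-t)·p0[i] + t·p1[i].
  v1: (1-0.466)·(3.89,2.25) + 0.466·(8.58,4.28) = (6.0755,3.1960)
  v2: (1-0.466)·(0.9,2.67) + 0.466·(3.33,6.9) = (2.0324,4.6412)
  v3: (1-0.466)·(-2.45,3.07) + 0.466·(-1.53,2.99) = (-2.0213,3.0327)
  v4: (1-0.466)·(-2.82,-0.44) + 0.466·(-5.85,-1.19) = (-4.2320,-0.7895)
  v5: (1-0.466)·(-1.69,-2.15) + 0.466·(-3.08,-5.29) = (-2.3377,-3.6132)
  v6: (1-0.466)·(-0.72,-2.87) + 0.466·(-1.01,-8.02) = (-0.8551,-5.2699)
  v7: (1-0.466)·(0.61,-2.76) + 0.466·(2.85,-8.64) = (1.6538,-5.5001)
  v8: (1-0.466)·(3.23,-0.67) + 0.466·(7.86,-1.56) = (5.3876,-1.0847)
Shoelace sum Σ(x_i·y_{i+1} − x_{i+1}·y_i):
  i=1: 6.0755·4.6412 − 2.0324·3.1960 = +21.7022 (running +21.7022)
  i=2: 2.0324·3.0327 − -2.0213·4.6412 = +15.5448 (running +37.2470)
  i=3: -2.0213·-0.7895 − -4.2320·3.0327 = +14.4302 (running +51.6772)
  i=4: -4.2320·-3.6132 − -2.3377·-0.7895 = +13.4455 (running +65.1227)
  i=5: -2.3377·-5.2699 − -0.8551·-3.6132 = +9.2298 (running +74.3525)
  i=6: -0.8551·-5.5001 − 1.6538·-5.2699 = +13.4189 (running +87.7715)
  i=7: 1.6538·-1.0847 − 5.3876·-5.5001 = +27.8381 (running +115.6096)
  i=8: 5.3876·3.1960 − 6.0755·-1.0847 = +23.8090 (running +139.4186)
Area = |Σ|/2 = |139.4186|/2 = 69.7093

Area at t=0.466: 69.7093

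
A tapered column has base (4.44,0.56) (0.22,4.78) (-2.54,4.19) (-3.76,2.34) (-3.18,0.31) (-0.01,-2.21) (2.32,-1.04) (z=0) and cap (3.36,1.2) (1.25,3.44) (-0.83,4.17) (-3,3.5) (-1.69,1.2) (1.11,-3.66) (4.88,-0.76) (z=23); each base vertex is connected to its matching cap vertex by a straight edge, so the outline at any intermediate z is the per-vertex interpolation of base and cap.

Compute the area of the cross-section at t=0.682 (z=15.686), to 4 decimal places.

Cross-section at t=0.682: each vertex is (1-t)·p0[i] + t·p1[i].
  v1: (1-0.682)·(4.44,0.56) + 0.682·(3.36,1.2) = (3.7034,0.9965)
  v2: (1-0.682)·(0.22,4.78) + 0.682·(1.25,3.44) = (0.9225,3.8661)
  v3: (1-0.682)·(-2.54,4.19) + 0.682·(-0.83,4.17) = (-1.3738,4.1764)
  v4: (1-0.682)·(-3.76,2.34) + 0.682·(-3,3.5) = (-3.2417,3.1311)
  v5: (1-0.682)·(-3.18,0.31) + 0.682·(-1.69,1.2) = (-2.1638,0.9170)
  v6: (1-0.682)·(-0.01,-2.21) + 0.682·(1.11,-3.66) = (0.7538,-3.1989)
  v7: (1-0.682)·(2.32,-1.04) + 0.682·(4.88,-0.76) = (4.0659,-0.8490)
Shoelace sum Σ(x_i·y_{i+1} − x_{i+1}·y_i):
  i=1: 3.7034·3.8661 − 0.9225·0.9965 = +13.3987 (running +13.3987)
  i=2: 0.9225·4.1764 − -1.3738·3.8661 = +9.1637 (running +22.5625)
  i=3: -1.3738·3.1311 − -3.2417·4.1764 = +9.2370 (running +31.7994)
  i=4: -3.2417·0.9170 − -2.1638·3.1311 = +3.8026 (running +35.6020)
  i=5: -2.1638·-3.1989 − 0.7538·0.9170 = +6.2306 (running +41.8326)
  i=6: 0.7538·-0.8490 − 4.0659·-3.1989 = +12.3664 (running +54.1990)
  i=7: 4.0659·0.9965 − 3.7034·-0.8490 = +7.1960 (running +61.3950)
Area = |Σ|/2 = |61.3950|/2 = 30.6975

Area at t=0.682: 30.6975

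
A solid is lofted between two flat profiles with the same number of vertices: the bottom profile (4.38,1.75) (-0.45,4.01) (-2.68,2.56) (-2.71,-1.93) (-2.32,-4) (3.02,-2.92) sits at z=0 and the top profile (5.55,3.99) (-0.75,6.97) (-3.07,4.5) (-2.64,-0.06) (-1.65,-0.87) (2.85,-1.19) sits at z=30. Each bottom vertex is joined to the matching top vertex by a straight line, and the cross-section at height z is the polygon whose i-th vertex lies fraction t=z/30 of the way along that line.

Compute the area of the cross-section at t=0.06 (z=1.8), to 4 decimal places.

Cross-section at t=0.06: each vertex is (1-t)·p0[i] + t·p1[i].
  v1: (1-0.06)·(4.38,1.75) + 0.06·(5.55,3.99) = (4.4502,1.8844)
  v2: (1-0.06)·(-0.45,4.01) + 0.06·(-0.75,6.97) = (-0.4680,4.1876)
  v3: (1-0.06)·(-2.68,2.56) + 0.06·(-3.07,4.5) = (-2.7034,2.6764)
  v4: (1-0.06)·(-2.71,-1.93) + 0.06·(-2.64,-0.06) = (-2.7058,-1.8178)
  v5: (1-0.06)·(-2.32,-4) + 0.06·(-1.65,-0.87) = (-2.2798,-3.8122)
  v6: (1-0.06)·(3.02,-2.92) + 0.06·(2.85,-1.19) = (3.0098,-2.8162)
Shoelace sum Σ(x_i·y_{i+1} − x_{i+1}·y_i):
  i=1: 4.4502·4.1876 − -0.4680·1.8844 = +19.5176 (running +19.5176)
  i=2: -0.4680·2.6764 − -2.7034·4.1876 = +10.0682 (running +29.5858)
  i=3: -2.7034·-1.8178 − -2.7058·2.6764 = +12.1560 (running +41.7418)
  i=4: -2.7058·-3.8122 − -2.2798·-1.8178 = +6.1708 (running +47.9126)
  i=5: -2.2798·-2.8162 − 3.0098·-3.8122 = +17.8943 (running +65.8070)
  i=6: 3.0098·1.8844 − 4.4502·-2.8162 = +18.2043 (running +84.0113)
Area = |Σ|/2 = |84.0113|/2 = 42.0056

Area at t=0.06: 42.0056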